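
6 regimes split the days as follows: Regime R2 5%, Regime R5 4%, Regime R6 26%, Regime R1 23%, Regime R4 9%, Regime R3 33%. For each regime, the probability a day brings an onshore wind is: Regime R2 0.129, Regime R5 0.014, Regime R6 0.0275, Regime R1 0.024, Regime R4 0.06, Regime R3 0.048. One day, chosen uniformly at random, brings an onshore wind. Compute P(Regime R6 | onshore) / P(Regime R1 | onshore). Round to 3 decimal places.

Prior × likelihood for each hypothesis:
  Regime R2: 0.05 × 0.129 = 0.00645
  Regime R5: 0.04 × 0.014 = 0.00056
  Regime R6: 0.26 × 0.0275 = 0.00715
  Regime R1: 0.23 × 0.024 = 0.00552
  Regime R4: 0.09 × 0.06 = 0.0054
  Regime R3: 0.33 × 0.048 = 0.01584
Normalizing constant = 0.04092.
The ratio is 0.00715 / 0.00552 (the normalizer cancels) = 1.295.

1.295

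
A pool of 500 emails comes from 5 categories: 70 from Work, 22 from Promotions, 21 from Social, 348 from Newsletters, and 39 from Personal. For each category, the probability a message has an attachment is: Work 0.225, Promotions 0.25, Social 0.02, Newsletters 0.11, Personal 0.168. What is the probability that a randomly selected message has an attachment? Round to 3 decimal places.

By Bayes' rule, posterior ∝ prior × likelihood:
  Work: 0.14 × 0.225 = 0.0315
  Promotions: 0.044 × 0.25 = 0.011
  Social: 0.042 × 0.02 = 0.00084
  Newsletters: 0.696 × 0.11 = 0.07656
  Personal: 0.078 × 0.168 = 0.013104
P(attachment) = 0.0315 + 0.011 + 0.00084 + 0.07656 + 0.013104 = 0.133004 → 0.133.

0.133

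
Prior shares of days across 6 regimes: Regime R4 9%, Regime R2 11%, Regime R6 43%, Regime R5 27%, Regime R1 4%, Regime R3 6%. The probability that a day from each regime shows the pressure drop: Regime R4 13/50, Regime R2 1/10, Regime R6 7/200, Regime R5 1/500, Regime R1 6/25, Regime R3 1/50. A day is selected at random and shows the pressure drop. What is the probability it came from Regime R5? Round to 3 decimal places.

Prior × likelihood for each hypothesis:
  Regime R4: 0.09 × 0.26 = 0.0234
  Regime R2: 0.11 × 0.1 = 0.011
  Regime R6: 0.43 × 0.035 = 0.01505
  Regime R5: 0.27 × 0.002 = 0.00054
  Regime R1: 0.04 × 0.24 = 0.0096
  Regime R3: 0.06 × 0.02 = 0.0012
Total = 0.06079.
P(Regime R5 | evidence) = 0.00054 / 0.06079 ≈ 0.009.

0.009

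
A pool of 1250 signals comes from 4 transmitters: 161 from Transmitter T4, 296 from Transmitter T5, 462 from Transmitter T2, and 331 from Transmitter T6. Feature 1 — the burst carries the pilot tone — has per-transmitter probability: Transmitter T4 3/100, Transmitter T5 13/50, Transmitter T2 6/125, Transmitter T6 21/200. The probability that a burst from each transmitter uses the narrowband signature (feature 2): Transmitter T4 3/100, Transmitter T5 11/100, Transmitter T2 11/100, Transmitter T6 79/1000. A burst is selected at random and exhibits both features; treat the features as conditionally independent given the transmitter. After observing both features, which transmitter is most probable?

Transmitter T5

Unnormalized posteriors (prior × likelihood):
  Transmitter T4: 0.1288 × 0.03 × 0.03 = 0.00011592
  Transmitter T5: 0.2368 × 0.26 × 0.11 = 0.00677248
  Transmitter T2: 0.3696 × 0.048 × 0.11 = 0.001951488
  Transmitter T6: 0.2648 × 0.105 × 0.079 = 0.002196516
Normalizing constant = 0.011036404.
Largest term belongs to Transmitter T5, so Transmitter T5 is most probable.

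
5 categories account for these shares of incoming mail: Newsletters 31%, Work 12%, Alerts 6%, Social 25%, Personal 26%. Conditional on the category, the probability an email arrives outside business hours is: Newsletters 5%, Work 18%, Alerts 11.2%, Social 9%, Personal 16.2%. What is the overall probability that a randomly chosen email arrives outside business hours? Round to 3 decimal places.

0.108

Prior × likelihood for each hypothesis:
  Newsletters: 0.31 × 0.05 = 0.0155
  Work: 0.12 × 0.18 = 0.0216
  Alerts: 0.06 × 0.112 = 0.00672
  Social: 0.25 × 0.09 = 0.0225
  Personal: 0.26 × 0.162 = 0.04212
P(off-hours) = 0.0155 + 0.0216 + 0.00672 + 0.0225 + 0.04212 = 0.10844 → 0.108.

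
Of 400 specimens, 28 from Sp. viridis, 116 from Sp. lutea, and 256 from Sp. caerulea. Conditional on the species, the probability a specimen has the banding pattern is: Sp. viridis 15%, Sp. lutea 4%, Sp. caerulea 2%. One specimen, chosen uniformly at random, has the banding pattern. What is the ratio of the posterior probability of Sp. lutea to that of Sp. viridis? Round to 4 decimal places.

1.1048

By Bayes' rule, posterior ∝ prior × likelihood:
  Sp. viridis: 0.07 × 0.15 = 0.0105
  Sp. lutea: 0.29 × 0.04 = 0.0116
  Sp. caerulea: 0.64 × 0.02 = 0.0128
Total = 0.0349.
The ratio is 0.0116 / 0.0105 (the normalizer cancels) = 1.1048.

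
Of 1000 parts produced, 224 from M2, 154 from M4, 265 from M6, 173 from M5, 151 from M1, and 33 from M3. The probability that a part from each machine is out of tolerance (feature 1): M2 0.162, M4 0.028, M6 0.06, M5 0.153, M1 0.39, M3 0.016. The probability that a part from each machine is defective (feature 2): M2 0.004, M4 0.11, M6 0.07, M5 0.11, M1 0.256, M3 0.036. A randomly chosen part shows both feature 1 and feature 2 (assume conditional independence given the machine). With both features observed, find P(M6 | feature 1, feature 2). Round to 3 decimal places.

0.056

By Bayes' rule, posterior ∝ prior × likelihood:
  M2: 0.224 × 0.162 × 0.004 = 0.000145152
  M4: 0.154 × 0.028 × 0.11 = 0.00047432
  M6: 0.265 × 0.06 × 0.07 = 0.001113
  M5: 0.173 × 0.153 × 0.11 = 0.00291159
  M1: 0.151 × 0.39 × 0.256 = 0.01507584
  M3: 0.033 × 0.016 × 0.036 = 0.000019008
Sum = 0.01973891.
P(M6 | evidence) = 0.001113 / 0.01973891 ≈ 0.056.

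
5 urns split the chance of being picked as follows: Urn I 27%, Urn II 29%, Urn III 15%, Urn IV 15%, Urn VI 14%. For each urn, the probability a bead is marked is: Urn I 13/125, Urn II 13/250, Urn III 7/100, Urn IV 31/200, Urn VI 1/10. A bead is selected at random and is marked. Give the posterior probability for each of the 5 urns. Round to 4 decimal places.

Prior × likelihood for each hypothesis:
  Urn I: 0.27 × 0.104 = 0.02808
  Urn II: 0.29 × 0.052 = 0.01508
  Urn III: 0.15 × 0.07 = 0.0105
  Urn IV: 0.15 × 0.155 = 0.02325
  Urn VI: 0.14 × 0.1 = 0.014
Normalizing constant = 0.09091.
P(Urn I | marked) = 0.02808/0.09091 ≈ 0.3089
P(Urn II | marked) = 0.01508/0.09091 ≈ 0.1659
P(Urn III | marked) = 0.0105/0.09091 ≈ 0.1155
P(Urn IV | marked) = 0.02325/0.09091 ≈ 0.2557
P(Urn VI | marked) = 0.014/0.09091 ≈ 0.1540

Urn I 0.3089, Urn II 0.1659, Urn III 0.1155, Urn IV 0.2557, Urn VI 0.1540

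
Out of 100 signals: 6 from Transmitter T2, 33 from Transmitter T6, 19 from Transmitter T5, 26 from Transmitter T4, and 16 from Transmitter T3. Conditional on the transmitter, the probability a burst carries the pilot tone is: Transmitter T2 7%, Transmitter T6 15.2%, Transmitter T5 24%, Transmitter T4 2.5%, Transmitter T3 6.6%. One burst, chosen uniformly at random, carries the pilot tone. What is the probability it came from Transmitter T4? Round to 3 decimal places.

By Bayes' rule, posterior ∝ prior × likelihood:
  Transmitter T2: 0.06 × 0.07 = 0.0042
  Transmitter T6: 0.33 × 0.152 = 0.05016
  Transmitter T5: 0.19 × 0.24 = 0.0456
  Transmitter T4: 0.26 × 0.025 = 0.0065
  Transmitter T3: 0.16 × 0.066 = 0.01056
Sum = 0.11702.
P(Transmitter T4 | evidence) = 0.0065 / 0.11702 ≈ 0.056.

0.056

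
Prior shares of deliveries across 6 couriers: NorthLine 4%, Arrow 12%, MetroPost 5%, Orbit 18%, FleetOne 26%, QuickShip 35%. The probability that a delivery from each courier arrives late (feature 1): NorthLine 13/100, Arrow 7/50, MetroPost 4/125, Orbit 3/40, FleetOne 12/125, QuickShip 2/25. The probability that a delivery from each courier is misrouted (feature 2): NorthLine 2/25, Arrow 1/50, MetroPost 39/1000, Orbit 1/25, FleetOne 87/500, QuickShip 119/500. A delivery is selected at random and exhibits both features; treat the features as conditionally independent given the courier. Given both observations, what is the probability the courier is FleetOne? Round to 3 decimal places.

By Bayes' rule, posterior ∝ prior × likelihood:
  NorthLine: 0.04 × 0.13 × 0.08 = 0.000416
  Arrow: 0.12 × 0.14 × 0.02 = 0.000336
  MetroPost: 0.05 × 0.032 × 0.039 = 0.0000624
  Orbit: 0.18 × 0.075 × 0.04 = 0.00054
  FleetOne: 0.26 × 0.096 × 0.174 = 0.00434304
  QuickShip: 0.35 × 0.08 × 0.238 = 0.006664
Sum = 0.01236144.
P(FleetOne | evidence) = 0.00434304 / 0.01236144 ≈ 0.351.

0.351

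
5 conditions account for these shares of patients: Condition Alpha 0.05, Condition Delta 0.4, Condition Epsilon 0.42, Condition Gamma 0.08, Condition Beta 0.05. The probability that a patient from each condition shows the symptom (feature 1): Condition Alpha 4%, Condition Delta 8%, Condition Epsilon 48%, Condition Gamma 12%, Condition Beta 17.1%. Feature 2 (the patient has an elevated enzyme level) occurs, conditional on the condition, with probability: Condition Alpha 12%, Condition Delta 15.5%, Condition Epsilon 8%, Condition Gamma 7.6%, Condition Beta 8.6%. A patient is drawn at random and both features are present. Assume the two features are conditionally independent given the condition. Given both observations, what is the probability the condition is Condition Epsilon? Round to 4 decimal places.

Compute prior × likelihood for every hypothesis:
  Condition Alpha: 0.05 × 0.04 × 0.12 = 0.00024
  Condition Delta: 0.4 × 0.08 × 0.155 = 0.00496
  Condition Epsilon: 0.42 × 0.48 × 0.08 = 0.016128
  Condition Gamma: 0.08 × 0.12 × 0.076 = 0.0007296
  Condition Beta: 0.05 × 0.171 × 0.086 = 0.0007353
Normalizing constant = 0.0227929.
P(Condition Epsilon | evidence) = 0.016128 / 0.0227929 ≈ 0.7076.

0.7076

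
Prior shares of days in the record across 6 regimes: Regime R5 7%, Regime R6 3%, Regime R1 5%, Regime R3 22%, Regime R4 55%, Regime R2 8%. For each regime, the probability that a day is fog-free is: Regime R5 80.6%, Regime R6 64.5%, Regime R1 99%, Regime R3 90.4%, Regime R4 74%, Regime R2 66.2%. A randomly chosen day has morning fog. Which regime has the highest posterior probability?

Regime R4

Taking complements, P(fog | each) = Regime R5 0.194, Regime R6 0.355, Regime R1 0.01, Regime R3 0.096, Regime R4 0.26, Regime R2 0.338.
Unnormalized posteriors (prior × likelihood):
  Regime R5: 0.07 × 0.194 = 0.01358
  Regime R6: 0.03 × 0.355 = 0.01065
  Regime R1: 0.05 × 0.01 = 0.0005
  Regime R3: 0.22 × 0.096 = 0.02112
  Regime R4: 0.55 × 0.26 = 0.143
  Regime R2: 0.08 × 0.338 = 0.02704
Total = 0.21589.
Largest term belongs to Regime R4, so Regime R4 is most probable.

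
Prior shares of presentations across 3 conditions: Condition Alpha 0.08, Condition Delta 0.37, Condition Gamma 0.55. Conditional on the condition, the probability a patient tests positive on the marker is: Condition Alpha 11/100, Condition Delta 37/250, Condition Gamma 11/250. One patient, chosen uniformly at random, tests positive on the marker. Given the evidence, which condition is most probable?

Condition Delta

Compute prior × likelihood for every hypothesis:
  Condition Alpha: 0.08 × 0.11 = 0.0088
  Condition Delta: 0.37 × 0.148 = 0.05476
  Condition Gamma: 0.55 × 0.044 = 0.0242
Normalizing constant = 0.08776.
Largest term belongs to Condition Delta, so Condition Delta is most probable.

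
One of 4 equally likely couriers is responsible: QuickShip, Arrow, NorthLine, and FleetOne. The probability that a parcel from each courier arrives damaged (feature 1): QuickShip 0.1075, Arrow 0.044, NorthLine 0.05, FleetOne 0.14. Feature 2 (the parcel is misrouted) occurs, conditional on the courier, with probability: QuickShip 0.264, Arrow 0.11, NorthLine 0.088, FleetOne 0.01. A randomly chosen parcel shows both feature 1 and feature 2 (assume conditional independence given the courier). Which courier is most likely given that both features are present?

Since the prior is uniform, the posterior is proportional to the likelihood:
  QuickShip: 0.1075 × 0.264 = 0.02838
  Arrow: 0.044 × 0.11 = 0.00484
  NorthLine: 0.05 × 0.088 = 0.0044
  FleetOne: 0.14 × 0.01 = 0.0014
Normalizing constant = 0.03902.
Largest term belongs to QuickShip, so QuickShip is most probable.

QuickShip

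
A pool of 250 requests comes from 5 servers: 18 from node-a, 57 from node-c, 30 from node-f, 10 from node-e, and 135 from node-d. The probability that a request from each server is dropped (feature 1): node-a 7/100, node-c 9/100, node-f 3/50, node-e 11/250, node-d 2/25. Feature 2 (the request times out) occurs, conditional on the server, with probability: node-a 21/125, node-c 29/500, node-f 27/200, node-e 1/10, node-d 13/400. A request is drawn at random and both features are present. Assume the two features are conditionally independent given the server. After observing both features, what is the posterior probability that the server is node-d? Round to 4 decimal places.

0.3060

Compute prior × likelihood for every hypothesis:
  node-a: 0.072 × 0.07 × 0.168 = 0.00084672
  node-c: 0.228 × 0.09 × 0.058 = 0.00119016
  node-f: 0.12 × 0.06 × 0.135 = 0.000972
  node-e: 0.04 × 0.044 × 0.1 = 0.000176
  node-d: 0.54 × 0.08 × 0.0325 = 0.001404
Sum = 0.00458888.
P(node-d | evidence) = 0.001404 / 0.00458888 ≈ 0.3060.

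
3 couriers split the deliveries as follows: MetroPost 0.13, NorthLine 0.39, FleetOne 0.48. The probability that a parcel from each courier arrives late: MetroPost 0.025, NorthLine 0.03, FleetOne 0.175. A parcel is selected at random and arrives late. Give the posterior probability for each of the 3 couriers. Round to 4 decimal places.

MetroPost 0.0328, NorthLine 0.1182, FleetOne 0.8489

Unnormalized posteriors (prior × likelihood):
  MetroPost: 0.13 × 0.025 = 0.00325
  NorthLine: 0.39 × 0.03 = 0.0117
  FleetOne: 0.48 × 0.175 = 0.084
Sum = 0.09895.
P(MetroPost | late) = 0.00325/0.09895 ≈ 0.0328
P(NorthLine | late) = 0.0117/0.09895 ≈ 0.1182
P(FleetOne | late) = 0.084/0.09895 ≈ 0.8489
(Check: 0.0328+0.1182+0.8489 = 0.9999.)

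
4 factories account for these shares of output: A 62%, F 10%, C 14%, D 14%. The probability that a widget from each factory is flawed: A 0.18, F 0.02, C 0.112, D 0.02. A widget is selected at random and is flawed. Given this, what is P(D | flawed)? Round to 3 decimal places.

Prior × likelihood for each hypothesis:
  A: 0.62 × 0.18 = 0.1116
  F: 0.1 × 0.02 = 0.002
  C: 0.14 × 0.112 = 0.01568
  D: 0.14 × 0.02 = 0.0028
Total = 0.13208.
P(D | evidence) = 0.0028 / 0.13208 ≈ 0.021.

0.021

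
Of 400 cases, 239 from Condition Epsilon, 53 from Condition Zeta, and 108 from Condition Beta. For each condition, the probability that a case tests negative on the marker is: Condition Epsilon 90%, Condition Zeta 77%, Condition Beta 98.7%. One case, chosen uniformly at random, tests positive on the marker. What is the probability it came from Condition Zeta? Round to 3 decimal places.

Taking complements, P(marker-positive | each) = Condition Epsilon 0.1, Condition Zeta 0.23, Condition Beta 0.013.
Compute prior × likelihood for every hypothesis:
  Condition Epsilon: 0.5975 × 0.1 = 0.05975
  Condition Zeta: 0.1325 × 0.23 = 0.030475
  Condition Beta: 0.27 × 0.013 = 0.00351
Normalizing constant = 0.093735.
P(Condition Zeta | evidence) = 0.030475 / 0.093735 ≈ 0.325.

0.325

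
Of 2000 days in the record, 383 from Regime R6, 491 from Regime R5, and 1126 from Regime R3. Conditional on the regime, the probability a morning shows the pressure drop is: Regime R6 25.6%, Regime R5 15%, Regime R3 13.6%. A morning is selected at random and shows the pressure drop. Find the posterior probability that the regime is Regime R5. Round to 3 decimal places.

By Bayes' rule, posterior ∝ prior × likelihood:
  Regime R6: 0.1915 × 0.256 = 0.049024
  Regime R5: 0.2455 × 0.15 = 0.036825
  Regime R3: 0.563 × 0.136 = 0.076568
Total = 0.162417.
P(Regime R5 | evidence) = 0.036825 / 0.162417 ≈ 0.227.

0.227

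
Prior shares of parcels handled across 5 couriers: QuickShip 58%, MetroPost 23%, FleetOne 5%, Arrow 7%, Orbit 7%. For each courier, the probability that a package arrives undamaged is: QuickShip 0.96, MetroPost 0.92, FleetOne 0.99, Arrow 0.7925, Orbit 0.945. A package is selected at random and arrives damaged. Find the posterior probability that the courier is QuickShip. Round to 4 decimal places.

Taking complements, P(damaged | each) = QuickShip 0.04, MetroPost 0.08, FleetOne 0.01, Arrow 0.2075, Orbit 0.055.
Compute prior × likelihood for every hypothesis:
  QuickShip: 0.58 × 0.04 = 0.0232
  MetroPost: 0.23 × 0.08 = 0.0184
  FleetOne: 0.05 × 0.01 = 0.0005
  Arrow: 0.07 × 0.2075 = 0.014525
  Orbit: 0.07 × 0.055 = 0.00385
Sum = 0.060475.
P(QuickShip | evidence) = 0.0232 / 0.060475 ≈ 0.3836.

0.3836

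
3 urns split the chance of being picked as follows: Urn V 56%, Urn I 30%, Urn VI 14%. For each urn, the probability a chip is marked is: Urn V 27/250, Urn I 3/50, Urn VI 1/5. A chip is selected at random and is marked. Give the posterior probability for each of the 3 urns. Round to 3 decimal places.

Urn V 0.568, Urn I 0.169, Urn VI 0.263

Unnormalized posteriors (prior × likelihood):
  Urn V: 0.56 × 0.108 = 0.06048
  Urn I: 0.3 × 0.06 = 0.018
  Urn VI: 0.14 × 0.2 = 0.028
Total = 0.10648.
P(Urn V | marked) = 0.06048/0.10648 ≈ 0.568
P(Urn I | marked) = 0.018/0.10648 ≈ 0.169
P(Urn VI | marked) = 0.028/0.10648 ≈ 0.263
(Check: 0.568+0.169+0.263 = 1.000.)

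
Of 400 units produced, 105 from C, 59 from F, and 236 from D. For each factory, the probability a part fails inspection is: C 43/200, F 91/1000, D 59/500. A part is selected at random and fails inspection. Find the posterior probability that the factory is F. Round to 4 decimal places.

Compute prior × likelihood for every hypothesis:
  C: 0.2625 × 0.215 = 0.0564375
  F: 0.1475 × 0.091 = 0.0134225
  D: 0.59 × 0.118 = 0.06962
Normalizing constant = 0.13948.
P(F | evidence) = 0.0134225 / 0.13948 ≈ 0.0962.

0.0962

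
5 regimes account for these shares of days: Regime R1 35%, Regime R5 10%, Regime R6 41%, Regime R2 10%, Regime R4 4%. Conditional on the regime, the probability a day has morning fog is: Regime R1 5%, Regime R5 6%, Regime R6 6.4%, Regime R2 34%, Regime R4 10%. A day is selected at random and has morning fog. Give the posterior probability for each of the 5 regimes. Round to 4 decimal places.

Regime R1 0.1995, Regime R5 0.0684, Regime R6 0.2991, Regime R2 0.3875, Regime R4 0.0456

Unnormalized posteriors (prior × likelihood):
  Regime R1: 0.35 × 0.05 = 0.0175
  Regime R5: 0.1 × 0.06 = 0.006
  Regime R6: 0.41 × 0.064 = 0.02624
  Regime R2: 0.1 × 0.34 = 0.034
  Regime R4: 0.04 × 0.1 = 0.004
Total = 0.08774.
P(Regime R1 | fog) = 0.0175/0.08774 ≈ 0.1995
P(Regime R5 | fog) = 0.006/0.08774 ≈ 0.0684
P(Regime R6 | fog) = 0.02624/0.08774 ≈ 0.2991
P(Regime R2 | fog) = 0.034/0.08774 ≈ 0.3875
P(Regime R4 | fog) = 0.004/0.08774 ≈ 0.0456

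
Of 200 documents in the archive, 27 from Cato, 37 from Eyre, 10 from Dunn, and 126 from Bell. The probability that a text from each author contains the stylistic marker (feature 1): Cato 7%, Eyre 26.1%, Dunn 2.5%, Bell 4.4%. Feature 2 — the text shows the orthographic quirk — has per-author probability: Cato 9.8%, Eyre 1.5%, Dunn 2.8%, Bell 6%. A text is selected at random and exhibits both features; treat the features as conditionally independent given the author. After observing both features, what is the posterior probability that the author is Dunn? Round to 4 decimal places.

0.0105

Compute prior × likelihood for every hypothesis:
  Cato: 0.135 × 0.07 × 0.098 = 0.0009261
  Eyre: 0.185 × 0.261 × 0.015 = 0.000724275
  Dunn: 0.05 × 0.025 × 0.028 = 0.000035
  Bell: 0.63 × 0.044 × 0.06 = 0.0016632
Normalizing constant = 0.003348575.
P(Dunn | evidence) = 0.000035 / 0.003348575 ≈ 0.0105.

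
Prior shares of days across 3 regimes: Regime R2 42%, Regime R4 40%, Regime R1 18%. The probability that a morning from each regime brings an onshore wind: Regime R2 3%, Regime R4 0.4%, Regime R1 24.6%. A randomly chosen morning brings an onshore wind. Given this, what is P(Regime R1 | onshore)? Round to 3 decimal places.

By Bayes' rule, posterior ∝ prior × likelihood:
  Regime R2: 0.42 × 0.03 = 0.0126
  Regime R4: 0.4 × 0.004 = 0.0016
  Regime R1: 0.18 × 0.246 = 0.04428
Total = 0.05848.
P(Regime R1 | evidence) = 0.04428 / 0.05848 ≈ 0.757.

0.757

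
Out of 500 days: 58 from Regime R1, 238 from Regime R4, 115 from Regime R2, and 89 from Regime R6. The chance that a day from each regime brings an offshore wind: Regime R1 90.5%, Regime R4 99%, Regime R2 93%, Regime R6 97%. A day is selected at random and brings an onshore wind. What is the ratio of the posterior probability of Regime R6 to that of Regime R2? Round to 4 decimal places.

0.3317

Taking complements, P(onshore | each) = Regime R1 0.095, Regime R4 0.01, Regime R2 0.07, Regime R6 0.03.
Unnormalized posteriors (prior × likelihood):
  Regime R1: 0.116 × 0.095 = 0.01102
  Regime R4: 0.476 × 0.01 = 0.00476
  Regime R2: 0.23 × 0.07 = 0.0161
  Regime R6: 0.178 × 0.03 = 0.00534
Total = 0.03722.
The ratio is 0.00534 / 0.0161 (the normalizer cancels) = 0.3317.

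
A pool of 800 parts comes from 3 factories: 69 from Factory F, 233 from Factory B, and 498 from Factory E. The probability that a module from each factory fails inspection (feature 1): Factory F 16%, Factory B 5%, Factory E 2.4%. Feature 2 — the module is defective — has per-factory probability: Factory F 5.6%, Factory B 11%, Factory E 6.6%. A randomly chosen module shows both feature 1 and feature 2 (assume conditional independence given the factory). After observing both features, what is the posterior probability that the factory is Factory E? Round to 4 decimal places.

By Bayes' rule, posterior ∝ prior × likelihood:
  Factory F: 0.08625 × 0.16 × 0.056 = 0.0007728
  Factory B: 0.29125 × 0.05 × 0.11 = 0.001601875
  Factory E: 0.6225 × 0.024 × 0.066 = 0.00098604
Sum = 0.003360715.
P(Factory E | evidence) = 0.00098604 / 0.003360715 ≈ 0.2934.

0.2934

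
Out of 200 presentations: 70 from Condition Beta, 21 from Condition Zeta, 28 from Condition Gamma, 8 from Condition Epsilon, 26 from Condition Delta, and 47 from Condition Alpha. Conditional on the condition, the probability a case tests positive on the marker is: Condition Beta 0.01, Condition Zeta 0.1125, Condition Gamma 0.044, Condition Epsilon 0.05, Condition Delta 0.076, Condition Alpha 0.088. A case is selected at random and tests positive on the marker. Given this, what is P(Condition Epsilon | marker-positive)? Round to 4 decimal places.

0.0370

By Bayes' rule, posterior ∝ prior × likelihood:
  Condition Beta: 0.35 × 0.01 = 0.0035
  Condition Zeta: 0.105 × 0.1125 = 0.0118125
  Condition Gamma: 0.14 × 0.044 = 0.00616
  Condition Epsilon: 0.04 × 0.05 = 0.002
  Condition Delta: 0.13 × 0.076 = 0.00988
  Condition Alpha: 0.235 × 0.088 = 0.02068
Normalizing constant = 0.0540325.
P(Condition Epsilon | evidence) = 0.002 / 0.0540325 ≈ 0.0370.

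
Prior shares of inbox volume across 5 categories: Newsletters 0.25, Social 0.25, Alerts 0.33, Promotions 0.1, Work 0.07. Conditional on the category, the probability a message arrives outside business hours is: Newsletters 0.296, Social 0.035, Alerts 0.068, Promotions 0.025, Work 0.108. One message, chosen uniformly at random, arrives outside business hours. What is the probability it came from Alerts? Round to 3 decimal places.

Compute prior × likelihood for every hypothesis:
  Newsletters: 0.25 × 0.296 = 0.074
  Social: 0.25 × 0.035 = 0.00875
  Alerts: 0.33 × 0.068 = 0.02244
  Promotions: 0.1 × 0.025 = 0.0025
  Work: 0.07 × 0.108 = 0.00756
Sum = 0.11525.
P(Alerts | evidence) = 0.02244 / 0.11525 ≈ 0.195.

0.195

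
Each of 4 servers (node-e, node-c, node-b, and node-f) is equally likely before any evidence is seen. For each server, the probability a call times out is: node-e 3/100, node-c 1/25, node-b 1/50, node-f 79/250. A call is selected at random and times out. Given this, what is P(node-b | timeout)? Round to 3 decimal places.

0.049

Since the prior is uniform, the posterior is proportional to the likelihood:
  node-e: 0.03
  node-c: 0.04
  node-b: 0.02
  node-f: 0.316
Total = 0.406.
P(node-b | evidence) = 0.02 / 0.406 ≈ 0.049.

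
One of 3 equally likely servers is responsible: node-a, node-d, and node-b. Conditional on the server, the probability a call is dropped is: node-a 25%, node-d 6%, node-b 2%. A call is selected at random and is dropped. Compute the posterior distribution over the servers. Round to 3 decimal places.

With a uniform prior (1/3 each), posterior ∝ likelihood:
  node-a: 0.25
  node-d: 0.06
  node-b: 0.02
Total = 0.33.
P(node-a | dropped) = 0.25/0.33 ≈ 0.758
P(node-d | dropped) = 0.06/0.33 ≈ 0.182
P(node-b | dropped) = 0.02/0.33 ≈ 0.061

node-a 0.758, node-d 0.182, node-b 0.061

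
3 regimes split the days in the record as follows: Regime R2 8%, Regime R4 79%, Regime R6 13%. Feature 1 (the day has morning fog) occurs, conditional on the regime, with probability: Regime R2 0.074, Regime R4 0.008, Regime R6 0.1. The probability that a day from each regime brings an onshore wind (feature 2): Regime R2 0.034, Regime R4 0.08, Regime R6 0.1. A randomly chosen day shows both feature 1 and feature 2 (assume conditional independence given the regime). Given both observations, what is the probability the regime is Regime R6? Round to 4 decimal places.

0.6478

Prior × likelihood for each hypothesis:
  Regime R2: 0.08 × 0.074 × 0.034 = 0.00020128
  Regime R4: 0.79 × 0.008 × 0.08 = 0.0005056
  Regime R6: 0.13 × 0.1 × 0.1 = 0.0013
Total = 0.00200688.
P(Regime R6 | evidence) = 0.0013 / 0.00200688 ≈ 0.6478.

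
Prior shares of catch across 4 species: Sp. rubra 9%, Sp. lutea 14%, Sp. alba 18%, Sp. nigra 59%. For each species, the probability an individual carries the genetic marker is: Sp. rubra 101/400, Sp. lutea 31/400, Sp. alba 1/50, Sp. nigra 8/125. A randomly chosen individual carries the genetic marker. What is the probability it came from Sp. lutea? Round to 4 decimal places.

0.1448

Unnormalized posteriors (prior × likelihood):
  Sp. rubra: 0.09 × 0.2525 = 0.022725
  Sp. lutea: 0.14 × 0.0775 = 0.01085
  Sp. alba: 0.18 × 0.02 = 0.0036
  Sp. nigra: 0.59 × 0.064 = 0.03776
Sum = 0.074935.
P(Sp. lutea | evidence) = 0.01085 / 0.074935 ≈ 0.1448.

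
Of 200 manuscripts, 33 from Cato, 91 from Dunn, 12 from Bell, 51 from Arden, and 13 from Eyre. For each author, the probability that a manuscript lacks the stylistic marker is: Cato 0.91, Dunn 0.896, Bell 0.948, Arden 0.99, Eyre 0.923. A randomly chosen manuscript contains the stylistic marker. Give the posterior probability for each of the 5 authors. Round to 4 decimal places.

Cato 0.2039, Dunn 0.6496, Bell 0.0428, Arden 0.0350, Eyre 0.0687

Taking complements, P(marker | each) = Cato 0.09, Dunn 0.104, Bell 0.052, Arden 0.01, Eyre 0.077.
By Bayes' rule, posterior ∝ prior × likelihood:
  Cato: 0.165 × 0.09 = 0.01485
  Dunn: 0.455 × 0.104 = 0.04732
  Bell: 0.06 × 0.052 = 0.00312
  Arden: 0.255 × 0.01 = 0.00255
  Eyre: 0.065 × 0.077 = 0.005005
Total = 0.072845.
P(Cato | marker) = 0.01485/0.072845 ≈ 0.2039
P(Dunn | marker) = 0.04732/0.072845 ≈ 0.6496
P(Bell | marker) = 0.00312/0.072845 ≈ 0.0428
P(Arden | marker) = 0.00255/0.072845 ≈ 0.0350
P(Eyre | marker) = 0.005005/0.072845 ≈ 0.0687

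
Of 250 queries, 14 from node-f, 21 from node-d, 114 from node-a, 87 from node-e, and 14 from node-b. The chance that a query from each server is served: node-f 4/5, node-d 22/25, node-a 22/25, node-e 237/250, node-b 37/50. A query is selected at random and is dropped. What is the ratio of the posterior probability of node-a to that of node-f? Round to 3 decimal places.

4.886

Taking complements, P(dropped | each) = node-f 0.2, node-d 0.12, node-a 0.12, node-e 0.052, node-b 0.26.
Compute prior × likelihood for every hypothesis:
  node-f: 0.056 × 0.2 = 0.0112
  node-d: 0.084 × 0.12 = 0.01008
  node-a: 0.456 × 0.12 = 0.05472
  node-e: 0.348 × 0.052 = 0.018096
  node-b: 0.056 × 0.26 = 0.01456
Normalizing constant = 0.108656.
The ratio is 0.05472 / 0.0112 (the normalizer cancels) = 4.886.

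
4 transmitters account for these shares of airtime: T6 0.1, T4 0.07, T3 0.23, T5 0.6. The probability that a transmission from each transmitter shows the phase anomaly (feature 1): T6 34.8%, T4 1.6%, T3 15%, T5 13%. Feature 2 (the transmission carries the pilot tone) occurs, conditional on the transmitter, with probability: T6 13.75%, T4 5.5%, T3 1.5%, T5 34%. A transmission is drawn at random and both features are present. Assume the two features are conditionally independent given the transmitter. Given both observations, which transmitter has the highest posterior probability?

T5

Compute prior × likelihood for every hypothesis:
  T6: 0.1 × 0.348 × 0.1375 = 0.004785
  T4: 0.07 × 0.016 × 0.055 = 0.0000616
  T3: 0.23 × 0.15 × 0.015 = 0.0005175
  T5: 0.6 × 0.13 × 0.34 = 0.02652
Sum = 0.0318841.
Largest term belongs to T5, so T5 is most probable.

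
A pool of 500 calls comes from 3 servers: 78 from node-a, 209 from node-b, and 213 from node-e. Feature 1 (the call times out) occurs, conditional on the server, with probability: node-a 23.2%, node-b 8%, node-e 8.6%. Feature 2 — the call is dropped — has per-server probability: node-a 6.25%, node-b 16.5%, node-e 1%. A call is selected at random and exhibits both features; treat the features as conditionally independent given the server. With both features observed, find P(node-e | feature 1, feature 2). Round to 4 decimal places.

Compute prior × likelihood for every hypothesis:
  node-a: 0.156 × 0.232 × 0.0625 = 0.002262
  node-b: 0.418 × 0.08 × 0.165 = 0.0055176
  node-e: 0.426 × 0.086 × 0.01 = 0.00036636
Sum = 0.00814596.
P(node-e | evidence) = 0.00036636 / 0.00814596 ≈ 0.0450.

0.0450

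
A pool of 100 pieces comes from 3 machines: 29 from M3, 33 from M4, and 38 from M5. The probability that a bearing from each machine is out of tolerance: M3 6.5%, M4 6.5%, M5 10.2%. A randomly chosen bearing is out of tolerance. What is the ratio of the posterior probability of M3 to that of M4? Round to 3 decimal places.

0.879

Compute prior × likelihood for every hypothesis:
  M3: 0.29 × 0.065 = 0.01885
  M4: 0.33 × 0.065 = 0.02145
  M5: 0.38 × 0.102 = 0.03876
Total = 0.07906.
The ratio is 0.01885 / 0.02145 (the normalizer cancels) = 0.879.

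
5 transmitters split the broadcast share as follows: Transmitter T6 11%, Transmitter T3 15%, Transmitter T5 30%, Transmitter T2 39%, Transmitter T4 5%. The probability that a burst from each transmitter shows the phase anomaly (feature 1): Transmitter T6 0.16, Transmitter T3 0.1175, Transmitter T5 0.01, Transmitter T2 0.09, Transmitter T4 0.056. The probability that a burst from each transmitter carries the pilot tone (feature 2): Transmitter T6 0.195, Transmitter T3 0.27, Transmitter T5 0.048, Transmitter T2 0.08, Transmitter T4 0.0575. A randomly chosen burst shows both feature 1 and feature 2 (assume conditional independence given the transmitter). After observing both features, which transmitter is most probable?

Prior × likelihood for each hypothesis:
  Transmitter T6: 0.11 × 0.16 × 0.195 = 0.003432
  Transmitter T3: 0.15 × 0.1175 × 0.27 = 0.00475875
  Transmitter T5: 0.3 × 0.01 × 0.048 = 0.000144
  Transmitter T2: 0.39 × 0.09 × 0.08 = 0.002808
  Transmitter T4: 0.05 × 0.056 × 0.0575 = 0.000161
Normalizing constant = 0.01130375.
Largest term belongs to Transmitter T3, so Transmitter T3 is most probable.

Transmitter T3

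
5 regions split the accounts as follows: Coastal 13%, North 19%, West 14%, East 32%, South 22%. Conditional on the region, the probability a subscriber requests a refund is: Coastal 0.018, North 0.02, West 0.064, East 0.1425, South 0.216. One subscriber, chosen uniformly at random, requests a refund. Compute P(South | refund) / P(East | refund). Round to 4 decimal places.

1.0421

By Bayes' rule, posterior ∝ prior × likelihood:
  Coastal: 0.13 × 0.018 = 0.00234
  North: 0.19 × 0.02 = 0.0038
  West: 0.14 × 0.064 = 0.00896
  East: 0.32 × 0.1425 = 0.0456
  South: 0.22 × 0.216 = 0.04752
Total = 0.10822.
The ratio is 0.04752 / 0.0456 (the normalizer cancels) = 1.0421.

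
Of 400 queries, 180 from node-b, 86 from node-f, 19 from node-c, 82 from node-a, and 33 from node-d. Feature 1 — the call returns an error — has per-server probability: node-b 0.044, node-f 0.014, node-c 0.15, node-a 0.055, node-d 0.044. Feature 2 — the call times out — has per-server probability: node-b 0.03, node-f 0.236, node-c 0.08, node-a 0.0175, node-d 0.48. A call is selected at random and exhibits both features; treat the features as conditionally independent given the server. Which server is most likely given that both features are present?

node-d

Compute prior × likelihood for every hypothesis:
  node-b: 0.45 × 0.044 × 0.03 = 0.000594
  node-f: 0.215 × 0.014 × 0.236 = 0.00071036
  node-c: 0.0475 × 0.15 × 0.08 = 0.00057
  node-a: 0.205 × 0.055 × 0.0175 = 0.0001973125
  node-d: 0.0825 × 0.044 × 0.48 = 0.0017424
Normalizing constant = 0.0038140725.
Largest term belongs to node-d, so node-d is most probable.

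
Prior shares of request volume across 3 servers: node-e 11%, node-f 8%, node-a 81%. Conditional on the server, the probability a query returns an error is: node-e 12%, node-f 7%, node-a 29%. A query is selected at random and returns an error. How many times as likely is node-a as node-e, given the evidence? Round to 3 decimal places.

By Bayes' rule, posterior ∝ prior × likelihood:
  node-e: 0.11 × 0.12 = 0.0132
  node-f: 0.08 × 0.07 = 0.0056
  node-a: 0.81 × 0.29 = 0.2349
Sum = 0.2537.
The ratio is 0.2349 / 0.0132 (the normalizer cancels) = 17.795.

17.795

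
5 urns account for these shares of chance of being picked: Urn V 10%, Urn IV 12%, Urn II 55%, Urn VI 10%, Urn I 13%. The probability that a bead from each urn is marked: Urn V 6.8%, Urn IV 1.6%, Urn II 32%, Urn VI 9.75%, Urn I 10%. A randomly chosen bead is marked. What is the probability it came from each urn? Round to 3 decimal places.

Urn V 0.033, Urn IV 0.009, Urn II 0.848, Urn VI 0.047, Urn I 0.063

By Bayes' rule, posterior ∝ prior × likelihood:
  Urn V: 0.1 × 0.068 = 0.0068
  Urn IV: 0.12 × 0.016 = 0.00192
  Urn II: 0.55 × 0.32 = 0.176
  Urn VI: 0.1 × 0.0975 = 0.00975
  Urn I: 0.13 × 0.1 = 0.013
Total = 0.20747.
P(Urn V | marked) = 0.0068/0.20747 ≈ 0.033
P(Urn IV | marked) = 0.00192/0.20747 ≈ 0.009
P(Urn II | marked) = 0.176/0.20747 ≈ 0.848
P(Urn VI | marked) = 0.00975/0.20747 ≈ 0.047
P(Urn I | marked) = 0.013/0.20747 ≈ 0.063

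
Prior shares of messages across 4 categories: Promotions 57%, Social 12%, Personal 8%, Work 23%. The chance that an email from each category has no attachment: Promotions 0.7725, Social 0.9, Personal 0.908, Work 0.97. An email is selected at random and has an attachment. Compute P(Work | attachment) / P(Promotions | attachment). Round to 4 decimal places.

0.0532

Taking complements, P(attachment | each) = Promotions 0.2275, Social 0.1, Personal 0.092, Work 0.03.
Compute prior × likelihood for every hypothesis:
  Promotions: 0.57 × 0.2275 = 0.129675
  Social: 0.12 × 0.1 = 0.012
  Personal: 0.08 × 0.092 = 0.00736
  Work: 0.23 × 0.03 = 0.0069
Sum = 0.155935.
The ratio is 0.0069 / 0.129675 (the normalizer cancels) = 0.0532.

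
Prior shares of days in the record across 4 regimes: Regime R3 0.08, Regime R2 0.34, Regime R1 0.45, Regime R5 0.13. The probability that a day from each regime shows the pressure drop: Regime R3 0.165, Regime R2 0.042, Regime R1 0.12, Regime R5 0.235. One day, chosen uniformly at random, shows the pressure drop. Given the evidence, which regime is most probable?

Prior × likelihood for each hypothesis:
  Regime R3: 0.08 × 0.165 = 0.0132
  Regime R2: 0.34 × 0.042 = 0.01428
  Regime R1: 0.45 × 0.12 = 0.054
  Regime R5: 0.13 × 0.235 = 0.03055
Sum = 0.11203.
Largest term belongs to Regime R1, so Regime R1 is most probable.

Regime R1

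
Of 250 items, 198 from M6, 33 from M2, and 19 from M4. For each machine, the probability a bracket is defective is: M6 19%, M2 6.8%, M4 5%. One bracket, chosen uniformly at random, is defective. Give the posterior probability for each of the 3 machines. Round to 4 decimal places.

M6 0.9217, M2 0.0550, M4 0.0233

Prior × likelihood for each hypothesis:
  M6: 0.792 × 0.19 = 0.15048
  M2: 0.132 × 0.068 = 0.008976
  M4: 0.076 × 0.05 = 0.0038
Sum = 0.163256.
P(M6 | defective) = 0.15048/0.163256 ≈ 0.9217
P(M2 | defective) = 0.008976/0.163256 ≈ 0.0550
P(M4 | defective) = 0.0038/0.163256 ≈ 0.0233
(Check: 0.9217+0.0550+0.0233 = 1.0000.)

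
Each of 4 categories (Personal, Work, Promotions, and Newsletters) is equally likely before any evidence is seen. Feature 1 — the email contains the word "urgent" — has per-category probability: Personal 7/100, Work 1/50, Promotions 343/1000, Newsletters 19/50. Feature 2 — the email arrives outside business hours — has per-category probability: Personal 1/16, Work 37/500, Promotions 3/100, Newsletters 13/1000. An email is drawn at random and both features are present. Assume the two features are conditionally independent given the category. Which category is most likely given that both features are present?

Promotions

With a uniform prior (1/4 each), posterior ∝ likelihood:
  Personal: 0.07 × 0.0625 = 0.004375
  Work: 0.02 × 0.074 = 0.00148
  Promotions: 0.343 × 0.03 = 0.01029
  Newsletters: 0.38 × 0.013 = 0.00494
Normalizing constant = 0.021085.
Largest term belongs to Promotions, so Promotions is most probable.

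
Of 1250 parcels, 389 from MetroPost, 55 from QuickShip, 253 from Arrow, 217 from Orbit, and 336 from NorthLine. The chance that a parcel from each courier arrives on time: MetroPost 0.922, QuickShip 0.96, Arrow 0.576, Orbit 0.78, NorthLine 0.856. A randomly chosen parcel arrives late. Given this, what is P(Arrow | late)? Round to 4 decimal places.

0.4547

Taking complements, P(late | each) = MetroPost 0.078, QuickShip 0.04, Arrow 0.424, Orbit 0.22, NorthLine 0.144.
Unnormalized posteriors (prior × likelihood):
  MetroPost: 0.3112 × 0.078 = 0.0242736
  QuickShip: 0.044 × 0.04 = 0.00176
  Arrow: 0.2024 × 0.424 = 0.0858176
  Orbit: 0.1736 × 0.22 = 0.038192
  NorthLine: 0.2688 × 0.144 = 0.0387072
Total = 0.1887504.
P(Arrow | evidence) = 0.0858176 / 0.1887504 ≈ 0.4547.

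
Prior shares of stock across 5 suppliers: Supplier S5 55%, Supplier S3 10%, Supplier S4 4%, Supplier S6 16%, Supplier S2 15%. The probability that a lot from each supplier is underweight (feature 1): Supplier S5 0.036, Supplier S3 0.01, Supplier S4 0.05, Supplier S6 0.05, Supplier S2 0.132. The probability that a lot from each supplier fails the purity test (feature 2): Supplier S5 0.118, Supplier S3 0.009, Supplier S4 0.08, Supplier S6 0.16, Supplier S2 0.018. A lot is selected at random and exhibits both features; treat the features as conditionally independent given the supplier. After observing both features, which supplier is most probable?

By Bayes' rule, posterior ∝ prior × likelihood:
  Supplier S5: 0.55 × 0.036 × 0.118 = 0.0023364
  Supplier S3: 0.1 × 0.01 × 0.009 = 0.000009
  Supplier S4: 0.04 × 0.05 × 0.08 = 0.00016
  Supplier S6: 0.16 × 0.05 × 0.16 = 0.00128
  Supplier S2: 0.15 × 0.132 × 0.018 = 0.0003564
Sum = 0.0041418.
Largest term belongs to Supplier S5, so Supplier S5 is most probable.

Supplier S5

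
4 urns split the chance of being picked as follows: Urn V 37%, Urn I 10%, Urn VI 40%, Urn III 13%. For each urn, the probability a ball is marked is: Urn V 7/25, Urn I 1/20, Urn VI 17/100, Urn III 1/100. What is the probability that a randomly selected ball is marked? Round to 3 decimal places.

0.178

Unnormalized posteriors (prior × likelihood):
  Urn V: 0.37 × 0.28 = 0.1036
  Urn I: 0.1 × 0.05 = 0.005
  Urn VI: 0.4 × 0.17 = 0.068
  Urn III: 0.13 × 0.01 = 0.0013
P(marked) = 0.1036 + 0.005 + 0.068 + 0.0013 = 0.1779 → 0.178.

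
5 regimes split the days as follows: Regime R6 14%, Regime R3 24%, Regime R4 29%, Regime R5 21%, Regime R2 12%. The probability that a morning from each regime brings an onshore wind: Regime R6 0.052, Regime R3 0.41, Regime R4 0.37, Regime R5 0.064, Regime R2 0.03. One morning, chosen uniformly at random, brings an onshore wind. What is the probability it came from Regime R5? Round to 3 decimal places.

Compute prior × likelihood for every hypothesis:
  Regime R6: 0.14 × 0.052 = 0.00728
  Regime R3: 0.24 × 0.41 = 0.0984
  Regime R4: 0.29 × 0.37 = 0.1073
  Regime R5: 0.21 × 0.064 = 0.01344
  Regime R2: 0.12 × 0.03 = 0.0036
Sum = 0.23002.
P(Regime R5 | evidence) = 0.01344 / 0.23002 ≈ 0.058.

0.058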